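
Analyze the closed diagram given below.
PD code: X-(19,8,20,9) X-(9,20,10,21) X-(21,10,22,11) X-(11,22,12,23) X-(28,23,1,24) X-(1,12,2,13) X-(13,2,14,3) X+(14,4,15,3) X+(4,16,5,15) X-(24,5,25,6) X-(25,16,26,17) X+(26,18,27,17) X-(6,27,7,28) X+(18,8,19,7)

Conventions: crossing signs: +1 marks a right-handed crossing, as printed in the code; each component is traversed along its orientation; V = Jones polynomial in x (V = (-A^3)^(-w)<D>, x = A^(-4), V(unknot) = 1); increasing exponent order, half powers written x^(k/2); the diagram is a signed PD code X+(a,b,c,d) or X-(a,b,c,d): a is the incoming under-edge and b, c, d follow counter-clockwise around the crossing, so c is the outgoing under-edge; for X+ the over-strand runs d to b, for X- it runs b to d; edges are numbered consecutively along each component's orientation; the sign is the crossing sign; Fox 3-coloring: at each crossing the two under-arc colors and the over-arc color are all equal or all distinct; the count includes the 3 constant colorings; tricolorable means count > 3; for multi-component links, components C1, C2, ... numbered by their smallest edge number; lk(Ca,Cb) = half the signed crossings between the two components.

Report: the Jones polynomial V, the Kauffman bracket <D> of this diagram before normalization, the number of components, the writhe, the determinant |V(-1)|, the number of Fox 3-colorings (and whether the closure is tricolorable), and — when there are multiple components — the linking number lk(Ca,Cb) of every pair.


V(x) = x^-8 - 2x^-7 + x^-6 - 2x^-5 + 2x^-4 + x^-2
bracket: A^-10 + 2A^-2 - 2A^2 + A^6 - 2A^10 + A^14, w = -6
1 component, writhe -6, over 14 crossings
det 9, colorings 27 of 3^14 — tricolorable
observation: V spans 6 powers of x: at least 6 crossings in any diagram


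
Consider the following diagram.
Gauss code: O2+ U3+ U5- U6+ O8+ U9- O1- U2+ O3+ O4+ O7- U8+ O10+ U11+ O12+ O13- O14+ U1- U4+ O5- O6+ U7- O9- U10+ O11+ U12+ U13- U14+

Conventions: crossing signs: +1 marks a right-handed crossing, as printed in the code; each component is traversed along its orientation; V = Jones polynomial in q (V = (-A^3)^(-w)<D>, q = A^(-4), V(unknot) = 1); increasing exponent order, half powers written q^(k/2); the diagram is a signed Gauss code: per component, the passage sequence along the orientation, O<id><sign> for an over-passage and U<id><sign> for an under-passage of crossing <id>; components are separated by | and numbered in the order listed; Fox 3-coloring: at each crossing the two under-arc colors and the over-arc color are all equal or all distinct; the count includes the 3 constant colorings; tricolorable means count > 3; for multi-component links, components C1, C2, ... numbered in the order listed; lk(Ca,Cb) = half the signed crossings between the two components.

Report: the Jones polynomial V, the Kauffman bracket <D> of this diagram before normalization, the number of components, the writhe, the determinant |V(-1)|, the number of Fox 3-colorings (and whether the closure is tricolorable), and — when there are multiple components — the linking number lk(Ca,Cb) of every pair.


Jones polynomial: V(q) = 1 - q + 3q^2 - 3q^3 + 3q^4 - 4q^5 + 3q^6 - 2q^7 + q^8
<D> = A^-20 - 2A^-16 + 3A^-12 - 4A^-8 + 3A^-4 - 3 + 3A^4 - A^8 + A^12; writhe +4
components 1, writhe +4 (14 crossings)
3-colorings: 9 of 3^14, det 21 — tricolorable
note: det 21 = |V(-1)|; divisible by 3, so tricolorable


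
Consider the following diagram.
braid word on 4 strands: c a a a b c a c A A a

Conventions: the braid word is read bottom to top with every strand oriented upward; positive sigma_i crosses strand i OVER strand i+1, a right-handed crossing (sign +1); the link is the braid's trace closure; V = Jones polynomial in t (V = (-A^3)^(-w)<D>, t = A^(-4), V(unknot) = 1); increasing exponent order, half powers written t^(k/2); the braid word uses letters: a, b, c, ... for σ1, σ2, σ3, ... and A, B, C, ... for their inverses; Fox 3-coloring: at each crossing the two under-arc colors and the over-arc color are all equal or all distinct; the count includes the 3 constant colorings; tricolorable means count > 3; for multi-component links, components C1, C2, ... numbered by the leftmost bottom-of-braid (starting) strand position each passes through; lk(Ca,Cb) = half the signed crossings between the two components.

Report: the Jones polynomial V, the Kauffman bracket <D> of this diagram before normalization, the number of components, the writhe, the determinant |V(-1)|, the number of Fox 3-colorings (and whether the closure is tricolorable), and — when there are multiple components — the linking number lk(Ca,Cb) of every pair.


Jones polynomial: V(t) = t^2 + 2t^4 - 2t^5 + t^6 - 2t^7 + t^8
<D> = -A^-11 + 2A^-7 - A^-3 + 2A - 2A^5 - A^13; writhe +7
components 1, writhe +7 (11 crossings)
3-colorings: 27 of 3^11, det 9 — tricolorable
note: det 9 = |V(-1)|; divisible by 3, so tricolorable


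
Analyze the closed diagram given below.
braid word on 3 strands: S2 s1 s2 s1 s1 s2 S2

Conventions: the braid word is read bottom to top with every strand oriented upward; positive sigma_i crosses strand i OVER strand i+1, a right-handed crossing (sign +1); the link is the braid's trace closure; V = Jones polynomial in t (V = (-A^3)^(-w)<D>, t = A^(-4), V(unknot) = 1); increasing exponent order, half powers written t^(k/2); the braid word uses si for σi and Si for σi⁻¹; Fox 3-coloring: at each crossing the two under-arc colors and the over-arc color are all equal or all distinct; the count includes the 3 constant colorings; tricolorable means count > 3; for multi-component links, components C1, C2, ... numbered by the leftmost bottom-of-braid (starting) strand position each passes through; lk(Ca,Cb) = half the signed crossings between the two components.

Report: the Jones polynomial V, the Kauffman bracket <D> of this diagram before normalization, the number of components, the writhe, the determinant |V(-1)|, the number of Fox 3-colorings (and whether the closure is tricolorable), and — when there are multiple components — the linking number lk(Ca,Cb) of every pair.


Jones polynomial: V(t) = -t^(1/2) - t^(5/2)
<D> = A^-1 + A^7; writhe +3
components 2, writhe +3 (7 crossings)
linking number lk(C1,C2) = +1
3-colorings: 3 of 3^7, det 2 — not tricolorable
note: the span of V is 2, within the link bound 7 + 2 - 1


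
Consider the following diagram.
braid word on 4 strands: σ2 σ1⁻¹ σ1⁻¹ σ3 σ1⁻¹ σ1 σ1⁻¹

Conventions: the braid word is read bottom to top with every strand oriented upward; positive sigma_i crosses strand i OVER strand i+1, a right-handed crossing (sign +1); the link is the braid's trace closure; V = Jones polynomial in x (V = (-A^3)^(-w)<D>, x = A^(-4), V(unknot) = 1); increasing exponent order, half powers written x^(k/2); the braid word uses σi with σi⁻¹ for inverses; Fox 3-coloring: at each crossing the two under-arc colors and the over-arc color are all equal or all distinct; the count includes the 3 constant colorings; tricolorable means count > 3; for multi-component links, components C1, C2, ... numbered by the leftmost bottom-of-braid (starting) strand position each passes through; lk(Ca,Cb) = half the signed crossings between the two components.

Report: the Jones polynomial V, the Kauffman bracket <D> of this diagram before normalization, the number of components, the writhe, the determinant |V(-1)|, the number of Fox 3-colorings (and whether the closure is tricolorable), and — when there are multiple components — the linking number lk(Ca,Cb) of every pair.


Jones polynomial: V(x) = -x^-4 + x^-3 + x^-1
<D> = -A - A^9 + A^13; writhe -1
components 1, writhe -1 (7 crossings)
3-colorings: 9 of 3^7, det 3 — tricolorable
note: the span of V is 3, forcing >= 3 crossings in any diagram


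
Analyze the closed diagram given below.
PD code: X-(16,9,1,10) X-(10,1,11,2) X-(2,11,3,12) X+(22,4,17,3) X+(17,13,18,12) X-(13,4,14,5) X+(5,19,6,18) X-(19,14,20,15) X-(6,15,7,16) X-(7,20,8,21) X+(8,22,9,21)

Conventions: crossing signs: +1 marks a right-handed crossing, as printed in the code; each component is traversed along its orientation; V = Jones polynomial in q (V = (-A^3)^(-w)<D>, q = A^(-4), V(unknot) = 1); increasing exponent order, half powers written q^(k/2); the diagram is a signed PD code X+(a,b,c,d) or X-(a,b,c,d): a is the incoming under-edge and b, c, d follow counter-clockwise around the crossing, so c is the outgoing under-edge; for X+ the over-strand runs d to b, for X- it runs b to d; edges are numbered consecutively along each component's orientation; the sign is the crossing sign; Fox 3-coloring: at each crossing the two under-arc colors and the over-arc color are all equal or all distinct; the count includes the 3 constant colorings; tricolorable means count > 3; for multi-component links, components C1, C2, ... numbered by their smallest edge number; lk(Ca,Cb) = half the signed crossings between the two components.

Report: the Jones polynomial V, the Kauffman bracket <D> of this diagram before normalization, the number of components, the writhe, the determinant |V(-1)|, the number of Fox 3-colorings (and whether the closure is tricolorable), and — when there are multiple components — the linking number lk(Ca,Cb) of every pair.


Jones polynomial: V(q) = q^(-13/2) - q^(-11/2) + 2q^(-9/2) - 2q^(-7/2) + q^(-5/2) - 2q^(-3/2) - q^(1/2)
<D> = A^-11 + 2A^-3 - A + 2A^5 - 2A^9 + A^13 - A^17; writhe -3
components 2, writhe -3 (11 crossings)
linking number lk(C1,C2) = +1
3-colorings: 3 of 3^11, det 10 — not tricolorable
note: summing lk over 1 pair gives +1


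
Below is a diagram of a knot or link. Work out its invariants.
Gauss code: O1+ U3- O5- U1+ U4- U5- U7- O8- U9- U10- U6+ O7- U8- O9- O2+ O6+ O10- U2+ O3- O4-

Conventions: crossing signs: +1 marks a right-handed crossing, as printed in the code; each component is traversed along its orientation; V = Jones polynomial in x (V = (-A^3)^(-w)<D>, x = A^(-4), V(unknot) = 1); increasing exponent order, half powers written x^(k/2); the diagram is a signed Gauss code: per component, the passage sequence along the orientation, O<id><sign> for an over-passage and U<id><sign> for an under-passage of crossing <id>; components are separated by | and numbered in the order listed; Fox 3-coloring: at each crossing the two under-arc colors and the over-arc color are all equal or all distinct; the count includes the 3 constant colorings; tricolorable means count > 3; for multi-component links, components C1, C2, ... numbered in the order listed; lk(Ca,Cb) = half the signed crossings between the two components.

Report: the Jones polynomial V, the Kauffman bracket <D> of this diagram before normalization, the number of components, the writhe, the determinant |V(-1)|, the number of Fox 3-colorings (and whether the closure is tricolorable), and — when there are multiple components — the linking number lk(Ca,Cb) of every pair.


Jones polynomial: V(x) = -x^-4 + x^-3 + x^-1
<D> = A^-8 + 1 - A^4; writhe -4
components 1, writhe -4 (10 crossings)
3-colorings: 9 of 3^10, det 3 — tricolorable
note: det 3 = |V(-1)|; divisible by 3, so tricolorable


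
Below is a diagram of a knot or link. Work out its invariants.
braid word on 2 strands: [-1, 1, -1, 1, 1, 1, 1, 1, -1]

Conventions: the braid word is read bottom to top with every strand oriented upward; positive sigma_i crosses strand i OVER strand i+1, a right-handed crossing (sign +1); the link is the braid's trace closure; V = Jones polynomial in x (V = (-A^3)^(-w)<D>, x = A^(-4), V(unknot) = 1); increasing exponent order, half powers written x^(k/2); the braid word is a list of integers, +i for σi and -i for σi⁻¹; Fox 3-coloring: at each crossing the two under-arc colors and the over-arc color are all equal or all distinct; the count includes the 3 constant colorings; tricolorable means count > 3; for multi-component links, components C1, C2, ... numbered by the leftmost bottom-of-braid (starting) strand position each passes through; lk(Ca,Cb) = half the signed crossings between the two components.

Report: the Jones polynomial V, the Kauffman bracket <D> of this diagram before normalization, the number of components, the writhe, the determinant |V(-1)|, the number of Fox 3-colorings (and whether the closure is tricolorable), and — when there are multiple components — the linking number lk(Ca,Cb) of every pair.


Jones polynomial: V(x) = x + x^3 - x^4
<D> = A^-7 - A^-3 - A^5; writhe +3
components 1, writhe +3 (9 crossings)
3-colorings: 9 of 3^9, det 3 — tricolorable
note: a (2,3) torus form — a single generator 3 times


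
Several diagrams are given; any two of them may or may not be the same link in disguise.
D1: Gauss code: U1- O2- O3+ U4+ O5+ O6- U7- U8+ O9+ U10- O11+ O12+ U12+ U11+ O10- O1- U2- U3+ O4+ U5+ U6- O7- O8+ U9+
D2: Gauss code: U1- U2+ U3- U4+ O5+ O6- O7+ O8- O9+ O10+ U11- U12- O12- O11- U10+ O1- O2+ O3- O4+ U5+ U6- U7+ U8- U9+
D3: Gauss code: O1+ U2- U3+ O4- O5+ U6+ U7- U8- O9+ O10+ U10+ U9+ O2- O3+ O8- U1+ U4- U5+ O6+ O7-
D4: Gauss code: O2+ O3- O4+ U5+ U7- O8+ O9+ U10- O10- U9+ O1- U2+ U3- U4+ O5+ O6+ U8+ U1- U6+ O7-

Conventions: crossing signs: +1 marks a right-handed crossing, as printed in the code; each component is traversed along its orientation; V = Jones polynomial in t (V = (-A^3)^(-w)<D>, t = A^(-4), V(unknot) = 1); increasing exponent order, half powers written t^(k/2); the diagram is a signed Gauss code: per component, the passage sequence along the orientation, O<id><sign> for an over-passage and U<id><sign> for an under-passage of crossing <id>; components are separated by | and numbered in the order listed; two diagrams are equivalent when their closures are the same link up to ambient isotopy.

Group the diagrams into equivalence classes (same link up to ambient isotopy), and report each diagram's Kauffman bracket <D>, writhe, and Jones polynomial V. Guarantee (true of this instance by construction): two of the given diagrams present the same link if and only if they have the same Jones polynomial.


grouping into links: {D1, D2, D3, D4}
V(D1) = 1  (w +2, c 12, <D> = A^6)
D2 (bracket 1; 12 crossings at w = 0): V = 1
V(D3) = 1  [10 crossings, <D> = A^6, w = +2]
V(D4) = 1  [10 crossings, <D> = A^6, w = +2]
why: one V(t) for all 4 diagrams — one class (guaranteed)


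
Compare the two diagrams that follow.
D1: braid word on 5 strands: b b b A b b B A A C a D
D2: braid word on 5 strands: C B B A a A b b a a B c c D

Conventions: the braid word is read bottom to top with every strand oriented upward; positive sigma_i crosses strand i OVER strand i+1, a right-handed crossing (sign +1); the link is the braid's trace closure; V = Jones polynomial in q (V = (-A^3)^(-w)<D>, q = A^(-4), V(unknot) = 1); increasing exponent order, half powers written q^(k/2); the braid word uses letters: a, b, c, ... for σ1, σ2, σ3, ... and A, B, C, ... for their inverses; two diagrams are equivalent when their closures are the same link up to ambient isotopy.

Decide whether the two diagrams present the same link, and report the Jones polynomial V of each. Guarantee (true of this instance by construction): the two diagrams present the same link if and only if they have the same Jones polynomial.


equivalent: no
V(D1) = q^-1 - 1 + 2q - 2q^2 + 2q^3 - 2q^4 + q^5  (w 0, c 12, <D> = A^-20 - 2A^-16 + 2A^-12 - 2A^-8 + 2A^-4 - 1 + A^4)
V(D2) = -q^-3 + 2q^-2 - 2q^-1 + 3 - 2q + 2q^2 - q^3  (w 0, c 14, <D> = -A^-12 + 2A^-8 - 2A^-4 + 3 - 2A^4 + 2A^8 - A^12)
why: 2 values of V(q) split the 2 diagrams


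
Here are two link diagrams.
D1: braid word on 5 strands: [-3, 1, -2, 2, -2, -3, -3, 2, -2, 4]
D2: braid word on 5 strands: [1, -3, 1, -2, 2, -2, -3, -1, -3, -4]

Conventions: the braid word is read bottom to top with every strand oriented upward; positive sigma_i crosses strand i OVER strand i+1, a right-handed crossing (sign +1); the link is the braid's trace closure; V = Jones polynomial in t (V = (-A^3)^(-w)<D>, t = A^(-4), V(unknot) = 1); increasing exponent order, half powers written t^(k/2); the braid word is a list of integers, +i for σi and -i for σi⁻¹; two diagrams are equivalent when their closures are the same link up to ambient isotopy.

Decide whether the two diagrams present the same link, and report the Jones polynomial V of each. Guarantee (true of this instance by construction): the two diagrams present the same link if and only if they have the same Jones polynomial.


equivalent: yes
D1 (bracket A^-2 + A^6 - A^10; 10 crossings at w = -2): V = -t^-4 + t^-3 + t^-1
D2 (bracket A^-8 + 1 - A^4; 10 crossings at w = -4): V = -t^-4 + t^-3 + t^-1
key observation: from 10 to 10 crossings by R-moves: one link, two diagrams


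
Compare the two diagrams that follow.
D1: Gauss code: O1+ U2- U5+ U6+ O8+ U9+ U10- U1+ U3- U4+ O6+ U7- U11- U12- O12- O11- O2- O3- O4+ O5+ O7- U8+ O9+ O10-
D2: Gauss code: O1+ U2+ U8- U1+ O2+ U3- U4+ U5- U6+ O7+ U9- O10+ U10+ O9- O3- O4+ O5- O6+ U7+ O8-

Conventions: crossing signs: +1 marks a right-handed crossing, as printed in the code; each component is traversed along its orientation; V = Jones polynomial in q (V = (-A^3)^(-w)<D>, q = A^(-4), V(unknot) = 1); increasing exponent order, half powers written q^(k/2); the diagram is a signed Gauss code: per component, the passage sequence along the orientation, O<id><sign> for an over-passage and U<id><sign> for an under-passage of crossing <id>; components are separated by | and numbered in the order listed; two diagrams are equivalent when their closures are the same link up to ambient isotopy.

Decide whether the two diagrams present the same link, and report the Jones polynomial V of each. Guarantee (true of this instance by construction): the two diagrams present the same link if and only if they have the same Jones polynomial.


equivalent: no
D1 (bracket -A^-16 + A^-12 + A^-4; 12 crossings at w = 0): V = q + q^3 - q^4
D2 (bracket A^6; 10 crossings at w = +2): V = 1
key observation: comparing 2 Jones polynomials yields 2 groups


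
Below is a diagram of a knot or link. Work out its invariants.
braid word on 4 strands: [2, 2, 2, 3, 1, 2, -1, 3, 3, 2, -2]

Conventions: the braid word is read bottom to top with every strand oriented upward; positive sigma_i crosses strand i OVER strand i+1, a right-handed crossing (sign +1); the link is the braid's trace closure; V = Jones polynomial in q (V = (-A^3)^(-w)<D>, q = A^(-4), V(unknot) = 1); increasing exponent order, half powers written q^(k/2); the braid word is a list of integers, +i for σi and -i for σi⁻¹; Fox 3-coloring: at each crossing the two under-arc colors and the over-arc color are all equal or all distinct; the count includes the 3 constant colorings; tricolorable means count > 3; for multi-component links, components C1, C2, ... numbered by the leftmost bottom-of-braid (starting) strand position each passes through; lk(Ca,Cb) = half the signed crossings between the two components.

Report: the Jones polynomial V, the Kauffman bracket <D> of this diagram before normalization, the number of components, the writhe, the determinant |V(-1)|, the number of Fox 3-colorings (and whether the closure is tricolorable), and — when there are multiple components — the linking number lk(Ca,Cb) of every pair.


V = q^2 + 2q^4 - 2q^5 + q^6 - 2q^7 + q^8
<D> = -A^-11 + 2A^-7 - A^-3 + 2A - 2A^5 - A^13 (w = +7)
1 component over 11 crossings, w = +7
27 Fox colorings among 3^11, |V(-1)| = 9: tricolorable
why: |V(-1)| = 9: so tricolorable, since 3 divides 9


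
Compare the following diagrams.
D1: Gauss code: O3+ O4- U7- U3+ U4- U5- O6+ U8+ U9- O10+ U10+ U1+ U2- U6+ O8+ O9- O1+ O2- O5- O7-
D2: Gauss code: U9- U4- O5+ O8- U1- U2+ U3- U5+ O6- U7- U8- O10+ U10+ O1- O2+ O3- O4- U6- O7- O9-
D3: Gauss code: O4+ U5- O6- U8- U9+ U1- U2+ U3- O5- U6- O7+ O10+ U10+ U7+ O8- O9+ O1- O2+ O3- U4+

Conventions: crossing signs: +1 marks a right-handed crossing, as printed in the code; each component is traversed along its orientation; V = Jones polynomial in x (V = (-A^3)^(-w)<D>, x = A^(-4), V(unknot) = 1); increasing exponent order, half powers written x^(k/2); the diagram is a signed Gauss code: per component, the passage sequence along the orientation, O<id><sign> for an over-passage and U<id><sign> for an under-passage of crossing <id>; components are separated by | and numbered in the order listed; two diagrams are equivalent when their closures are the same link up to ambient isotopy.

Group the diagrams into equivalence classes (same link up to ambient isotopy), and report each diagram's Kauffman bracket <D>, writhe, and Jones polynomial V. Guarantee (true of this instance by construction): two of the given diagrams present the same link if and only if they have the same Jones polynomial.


classes: {D1} | {D2} | {D3}
V(D1) = 1  [10 crossings, <D> = 1, w = 0]
V(D2) = -x^-6 + x^-5 - x^-4 + 2x^-3 - x^-2 + x^-1  (w -4, c 10, <D> = A^-8 - A^-4 + 2 - A^4 + A^8 - A^12)
V(D3) = -x^-4 + x^-3 + x^-1  [10 crossings, <D> = A^4 + A^12 - A^16, w = 0]
note: 3 values of V(x) split the 3 diagrams


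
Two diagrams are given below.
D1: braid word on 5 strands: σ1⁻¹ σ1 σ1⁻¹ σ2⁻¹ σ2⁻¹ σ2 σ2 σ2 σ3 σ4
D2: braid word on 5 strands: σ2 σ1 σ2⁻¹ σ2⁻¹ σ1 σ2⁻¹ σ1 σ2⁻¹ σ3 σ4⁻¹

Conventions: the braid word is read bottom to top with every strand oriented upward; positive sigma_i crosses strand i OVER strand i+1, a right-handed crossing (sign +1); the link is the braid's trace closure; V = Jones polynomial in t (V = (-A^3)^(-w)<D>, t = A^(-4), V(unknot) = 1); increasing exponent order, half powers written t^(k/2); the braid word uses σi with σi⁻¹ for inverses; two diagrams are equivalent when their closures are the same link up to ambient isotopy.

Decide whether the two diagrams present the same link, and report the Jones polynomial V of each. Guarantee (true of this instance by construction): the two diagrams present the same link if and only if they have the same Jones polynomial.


equivalent: no
D1 (bracket A^6; 10 crossings at w = +2): V = 1
V(D2) = -t^-3 + 2t^-2 - 2t^-1 + 3 - 2t + 2t^2 - t^3  [10 crossings, <D> = -A^-12 + 2A^-8 - 2A^-4 + 3 - 2A^4 + 2A^8 - A^12, w = 0]
observation: 2 classes among 2 diagrams; unequal V(t) rules out equality


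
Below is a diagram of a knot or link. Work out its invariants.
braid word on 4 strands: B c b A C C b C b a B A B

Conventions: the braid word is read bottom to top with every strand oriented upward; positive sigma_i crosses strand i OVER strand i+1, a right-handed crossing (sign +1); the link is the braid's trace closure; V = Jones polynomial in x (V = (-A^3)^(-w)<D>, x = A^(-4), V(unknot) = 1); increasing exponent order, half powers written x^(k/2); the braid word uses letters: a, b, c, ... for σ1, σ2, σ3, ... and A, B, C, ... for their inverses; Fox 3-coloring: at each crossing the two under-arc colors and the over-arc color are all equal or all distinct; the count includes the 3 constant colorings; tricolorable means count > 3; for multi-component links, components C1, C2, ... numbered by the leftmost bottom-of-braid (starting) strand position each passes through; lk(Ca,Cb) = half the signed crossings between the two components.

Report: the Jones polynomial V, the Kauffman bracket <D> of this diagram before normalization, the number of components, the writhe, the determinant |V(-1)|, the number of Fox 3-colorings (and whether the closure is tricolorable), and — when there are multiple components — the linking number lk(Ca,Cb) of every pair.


Jones polynomial: V(x) = -x^-6 + 2x^-5 - 2x^-4 + 3x^-3 - 3x^-2 + 2x^-1 - 1 + x
<D> = -A^-13 + A^-9 - 2A^-5 + 3A^-1 - 3A^3 + 2A^7 - 2A^11 + A^15; writhe -3
components 1, writhe -3 (13 crossings)
3-colorings: 9 of 3^13, det 15 — tricolorable
note: |V(-1)| = 15: so tricolorable, since 3 divides 15


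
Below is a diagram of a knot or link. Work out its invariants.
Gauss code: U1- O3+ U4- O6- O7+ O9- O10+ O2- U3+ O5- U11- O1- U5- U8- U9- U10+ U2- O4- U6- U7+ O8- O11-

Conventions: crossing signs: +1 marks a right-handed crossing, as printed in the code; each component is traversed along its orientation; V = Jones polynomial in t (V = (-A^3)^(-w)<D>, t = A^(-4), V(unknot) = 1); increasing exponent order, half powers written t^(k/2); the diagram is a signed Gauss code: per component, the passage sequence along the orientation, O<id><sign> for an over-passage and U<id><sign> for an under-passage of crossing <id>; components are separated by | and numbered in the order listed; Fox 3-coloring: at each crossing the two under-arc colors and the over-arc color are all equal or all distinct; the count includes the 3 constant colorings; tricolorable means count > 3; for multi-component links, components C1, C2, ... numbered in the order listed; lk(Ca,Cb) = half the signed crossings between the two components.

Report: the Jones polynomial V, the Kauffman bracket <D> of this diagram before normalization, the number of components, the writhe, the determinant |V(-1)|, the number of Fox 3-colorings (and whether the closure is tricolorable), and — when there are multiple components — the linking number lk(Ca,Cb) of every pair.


Jones polynomial: V(t) = -t^-6 + t^-5 - t^-4 + 2t^-3 - t^-2 + t^-1
<D> = -A^-11 + A^-7 - 2A^-3 + A - A^5 + A^9; writhe -5
components 1, writhe -5 (11 crossings)
3-colorings: 3 of 3^11, det 7 — not tricolorable
note: the span of V is 5, forcing >= 5 crossings in any diagram


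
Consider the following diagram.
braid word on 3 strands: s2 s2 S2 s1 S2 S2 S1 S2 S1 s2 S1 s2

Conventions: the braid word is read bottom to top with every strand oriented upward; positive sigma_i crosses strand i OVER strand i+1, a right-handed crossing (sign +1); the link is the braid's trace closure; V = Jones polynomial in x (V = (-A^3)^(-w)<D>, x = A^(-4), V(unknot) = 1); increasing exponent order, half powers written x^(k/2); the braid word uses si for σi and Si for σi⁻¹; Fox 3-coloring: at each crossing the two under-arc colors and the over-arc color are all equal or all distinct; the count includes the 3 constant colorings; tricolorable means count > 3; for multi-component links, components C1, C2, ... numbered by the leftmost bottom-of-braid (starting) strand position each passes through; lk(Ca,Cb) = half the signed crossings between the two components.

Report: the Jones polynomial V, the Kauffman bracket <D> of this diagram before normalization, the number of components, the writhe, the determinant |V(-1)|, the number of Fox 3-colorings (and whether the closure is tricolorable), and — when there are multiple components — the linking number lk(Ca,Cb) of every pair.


Jones polynomial: V(x) = x^-5 - 2x^-4 + 2x^-3 - 2x^-2 + 2x^-1 - 1 + x
<D> = A^-10 - A^-6 + 2A^-2 - 2A^2 + 2A^6 - 2A^10 + A^14; writhe -2
components 1, writhe -2 (12 crossings)
3-colorings: 3 of 3^12, det 11 — not tricolorable
note: |V(-1)| = 11: so not tricolorable, since 3 does not divide 11


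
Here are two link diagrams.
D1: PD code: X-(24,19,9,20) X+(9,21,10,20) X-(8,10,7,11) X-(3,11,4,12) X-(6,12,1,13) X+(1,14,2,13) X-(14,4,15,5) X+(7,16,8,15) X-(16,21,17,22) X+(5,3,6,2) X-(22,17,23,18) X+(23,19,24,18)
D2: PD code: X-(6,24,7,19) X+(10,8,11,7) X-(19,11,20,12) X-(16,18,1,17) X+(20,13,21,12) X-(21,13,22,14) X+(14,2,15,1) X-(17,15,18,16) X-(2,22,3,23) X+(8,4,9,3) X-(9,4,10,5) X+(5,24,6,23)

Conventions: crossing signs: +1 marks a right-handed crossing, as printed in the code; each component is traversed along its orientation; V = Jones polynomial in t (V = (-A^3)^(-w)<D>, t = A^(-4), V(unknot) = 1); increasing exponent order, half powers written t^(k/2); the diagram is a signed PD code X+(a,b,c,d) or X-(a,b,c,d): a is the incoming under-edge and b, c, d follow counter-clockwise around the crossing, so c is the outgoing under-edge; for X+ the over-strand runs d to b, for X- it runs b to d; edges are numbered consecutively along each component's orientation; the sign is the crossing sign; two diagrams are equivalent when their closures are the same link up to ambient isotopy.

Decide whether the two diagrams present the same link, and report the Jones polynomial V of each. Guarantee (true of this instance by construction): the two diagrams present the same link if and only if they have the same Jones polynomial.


equivalent: no
V(D1) = t^-3 + t^-2 + t^-1 + 1  (w -2, c 12, <D> = A^-6 + A^-2 + A^2 + A^6)
V(D2) = t^-5 + 2t^-3 + t^-1  [12 crossings, <D> = A^-2 + 2A^6 + A^14, w = -2]
key observation: 2 values of V(t) split the 2 diagrams


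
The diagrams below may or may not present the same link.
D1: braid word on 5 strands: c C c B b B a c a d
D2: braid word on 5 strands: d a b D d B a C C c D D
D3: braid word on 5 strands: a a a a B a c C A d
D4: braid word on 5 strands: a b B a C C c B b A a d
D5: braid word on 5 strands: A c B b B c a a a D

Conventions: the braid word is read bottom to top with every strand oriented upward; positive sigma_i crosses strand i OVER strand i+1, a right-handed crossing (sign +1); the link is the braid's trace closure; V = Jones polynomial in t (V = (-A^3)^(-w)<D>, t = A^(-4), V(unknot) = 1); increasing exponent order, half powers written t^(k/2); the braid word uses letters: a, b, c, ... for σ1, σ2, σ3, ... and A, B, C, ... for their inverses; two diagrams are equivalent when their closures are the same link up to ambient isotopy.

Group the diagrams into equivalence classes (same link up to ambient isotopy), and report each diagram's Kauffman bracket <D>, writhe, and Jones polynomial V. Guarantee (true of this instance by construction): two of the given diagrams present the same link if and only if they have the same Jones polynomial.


grouping into links: {D1, D5} | {D2, D4} | {D3}
V(D1) = t + 2t^3 + t^5  (w +4, c 10, <D> = A^-8 + 2 + A^8)
D2 (bracket A^-12 + A^-8 + A^-4 + 1; 12 crossings at w = 0): V = 1 + t + t^2 + t^3
V(D3) = t + t^2 + t^3 + t^6  (w +4, c 10, <D> = A^-12 + 1 + A^4 + A^8)
V(D4) = 1 + t + t^2 + t^3  [12 crossings, <D> = A^-6 + A^-2 + A^2 + A^6, w = +2]
V(D5) = t + 2t^3 + t^5  [10 crossings, <D> = A^-14 + 2A^-6 + A^2, w = +2]
key observation: comparing 5 Jones polynomials yields 3 groups


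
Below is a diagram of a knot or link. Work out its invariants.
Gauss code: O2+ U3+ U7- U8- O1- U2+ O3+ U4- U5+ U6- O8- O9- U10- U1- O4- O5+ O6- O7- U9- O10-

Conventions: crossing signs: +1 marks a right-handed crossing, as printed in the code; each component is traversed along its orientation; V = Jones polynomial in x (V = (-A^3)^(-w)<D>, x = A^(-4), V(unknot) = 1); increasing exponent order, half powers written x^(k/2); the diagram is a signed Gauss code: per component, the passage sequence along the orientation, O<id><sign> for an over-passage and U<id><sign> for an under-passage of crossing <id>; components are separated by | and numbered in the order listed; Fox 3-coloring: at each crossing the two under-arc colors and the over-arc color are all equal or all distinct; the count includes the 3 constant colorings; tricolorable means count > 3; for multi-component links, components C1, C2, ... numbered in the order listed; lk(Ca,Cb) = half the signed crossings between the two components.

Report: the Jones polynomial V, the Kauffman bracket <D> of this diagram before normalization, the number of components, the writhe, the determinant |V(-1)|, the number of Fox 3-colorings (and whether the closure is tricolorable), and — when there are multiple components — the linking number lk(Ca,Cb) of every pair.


V = -x^-6 + x^-5 - x^-4 + 2x^-3 - x^-2 + x^-1
<D> = A^-8 - A^-4 + 2 - A^4 + A^8 - A^12 (w = -4)
1 component over 10 crossings, w = -4
3 Fox colorings among 3^10, |V(-1)| = 7: not tricolorable
why: |V(-1)| = 7: so not tricolorable, since 3 does not divide 7


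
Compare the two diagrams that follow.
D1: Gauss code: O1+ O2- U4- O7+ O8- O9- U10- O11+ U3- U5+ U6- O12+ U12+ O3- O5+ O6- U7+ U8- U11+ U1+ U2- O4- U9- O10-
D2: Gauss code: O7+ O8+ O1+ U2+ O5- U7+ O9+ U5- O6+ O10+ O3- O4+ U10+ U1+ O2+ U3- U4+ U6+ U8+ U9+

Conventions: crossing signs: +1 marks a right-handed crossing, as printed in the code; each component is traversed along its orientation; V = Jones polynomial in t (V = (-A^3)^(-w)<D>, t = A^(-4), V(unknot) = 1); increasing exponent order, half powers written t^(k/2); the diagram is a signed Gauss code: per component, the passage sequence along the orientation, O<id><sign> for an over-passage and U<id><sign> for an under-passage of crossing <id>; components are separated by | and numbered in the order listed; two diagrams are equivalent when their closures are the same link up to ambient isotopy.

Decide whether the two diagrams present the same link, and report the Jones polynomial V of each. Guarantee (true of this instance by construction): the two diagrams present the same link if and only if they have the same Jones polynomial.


same link: no
V(D1) = -t^-4 + t^-3 + t^-1  [12 crossings, <D> = A^-2 + A^6 - A^10, w = -2]
V(D2) = t - t^2 + 2t^3 - t^4 + t^5 - t^6  [10 crossings, <D> = -A^-6 + A^-2 - A^2 + 2A^6 - A^10 + A^14, w = +6]
insight: 2 classes among 2 diagrams; unequal V(t) rules out equality


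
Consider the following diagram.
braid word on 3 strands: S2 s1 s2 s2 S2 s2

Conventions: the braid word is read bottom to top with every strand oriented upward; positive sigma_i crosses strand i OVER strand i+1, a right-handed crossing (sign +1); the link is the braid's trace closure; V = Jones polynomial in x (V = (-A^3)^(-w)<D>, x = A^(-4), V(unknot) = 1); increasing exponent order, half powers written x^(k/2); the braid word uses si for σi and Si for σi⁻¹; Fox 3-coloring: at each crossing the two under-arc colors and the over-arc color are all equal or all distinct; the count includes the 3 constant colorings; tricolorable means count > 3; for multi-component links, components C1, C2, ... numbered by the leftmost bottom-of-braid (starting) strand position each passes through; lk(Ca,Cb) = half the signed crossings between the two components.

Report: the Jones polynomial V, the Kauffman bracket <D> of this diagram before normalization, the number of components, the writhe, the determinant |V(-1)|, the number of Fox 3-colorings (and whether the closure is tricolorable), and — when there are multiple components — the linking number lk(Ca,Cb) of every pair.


V = 1
<D> = A^6 (w = +2)
1 component over 6 crossings, w = +2
3 Fox colorings among 3^6, |V(-1)| = 1: not tricolorable
why: w = +2 shifts under R1 moves; the (-A^3)^(-2) factor cancels that in V


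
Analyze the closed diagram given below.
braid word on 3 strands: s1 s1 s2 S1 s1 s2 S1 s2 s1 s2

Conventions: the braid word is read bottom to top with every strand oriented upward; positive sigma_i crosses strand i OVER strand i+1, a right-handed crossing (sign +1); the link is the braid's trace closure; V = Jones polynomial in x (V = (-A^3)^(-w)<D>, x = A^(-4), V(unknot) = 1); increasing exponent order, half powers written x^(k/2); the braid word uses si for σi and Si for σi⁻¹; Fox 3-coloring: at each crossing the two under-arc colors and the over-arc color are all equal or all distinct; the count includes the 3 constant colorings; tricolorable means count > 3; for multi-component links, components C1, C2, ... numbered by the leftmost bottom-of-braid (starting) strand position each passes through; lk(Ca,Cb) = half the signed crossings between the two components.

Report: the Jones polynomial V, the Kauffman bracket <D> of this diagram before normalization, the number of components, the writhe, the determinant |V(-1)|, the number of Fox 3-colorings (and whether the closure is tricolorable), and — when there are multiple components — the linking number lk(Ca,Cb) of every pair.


V = x^2 + 2x^4 - 2x^5 + x^6 - 2x^7 + x^8
<D> = A^-14 - 2A^-10 + A^-6 - 2A^-2 + 2A^2 + A^10 (w = +6)
1 component over 10 crossings, w = +6
27 Fox colorings among 3^10, |V(-1)| = 9: tricolorable
why: free reduction leaves σ1 σ1 σ2 σ2 σ1⁻¹ σ2 σ1 σ2 of the original 10 letters


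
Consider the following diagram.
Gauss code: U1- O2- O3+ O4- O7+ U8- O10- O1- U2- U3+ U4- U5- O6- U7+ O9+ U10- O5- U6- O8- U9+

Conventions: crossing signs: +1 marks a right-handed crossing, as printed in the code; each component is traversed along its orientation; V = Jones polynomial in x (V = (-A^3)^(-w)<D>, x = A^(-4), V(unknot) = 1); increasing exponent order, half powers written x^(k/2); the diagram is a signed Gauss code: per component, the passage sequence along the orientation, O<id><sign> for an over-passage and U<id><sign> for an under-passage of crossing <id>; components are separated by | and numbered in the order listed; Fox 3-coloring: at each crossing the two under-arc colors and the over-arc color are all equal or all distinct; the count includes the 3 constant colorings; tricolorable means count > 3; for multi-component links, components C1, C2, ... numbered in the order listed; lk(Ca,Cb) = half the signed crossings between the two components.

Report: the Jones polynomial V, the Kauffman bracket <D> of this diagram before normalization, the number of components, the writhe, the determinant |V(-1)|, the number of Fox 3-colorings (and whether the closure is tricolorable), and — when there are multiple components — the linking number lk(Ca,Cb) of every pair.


V = x^-7 - 2x^-6 + 2x^-5 - 3x^-4 + 3x^-3 - 2x^-2 + 2x^-1
<D> = 2A^-8 - 2A^-4 + 3 - 3A^4 + 2A^8 - 2A^12 + A^16 (w = -4)
1 component over 10 crossings, w = -4
9 Fox colorings among 3^10, |V(-1)| = 15: tricolorable
why: the span of V is 6, forcing >= 6 crossings in any diagram


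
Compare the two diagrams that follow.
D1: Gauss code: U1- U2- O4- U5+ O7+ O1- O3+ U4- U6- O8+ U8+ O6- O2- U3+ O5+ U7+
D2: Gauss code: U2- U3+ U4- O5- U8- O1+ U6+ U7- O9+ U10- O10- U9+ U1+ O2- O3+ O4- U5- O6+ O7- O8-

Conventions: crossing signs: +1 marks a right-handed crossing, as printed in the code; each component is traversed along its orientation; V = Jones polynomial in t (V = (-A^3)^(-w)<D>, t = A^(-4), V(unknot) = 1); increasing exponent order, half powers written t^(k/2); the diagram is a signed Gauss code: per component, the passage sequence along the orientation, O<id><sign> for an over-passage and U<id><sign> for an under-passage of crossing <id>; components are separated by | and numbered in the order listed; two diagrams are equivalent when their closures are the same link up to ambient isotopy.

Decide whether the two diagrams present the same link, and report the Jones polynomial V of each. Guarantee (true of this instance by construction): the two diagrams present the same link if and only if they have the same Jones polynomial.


equivalent: no
V(D1) = t^-2 - t^-1 + 1 - t + t^2  (w 0, c 8, <D> = A^-8 - A^-4 + 1 - A^4 + A^8)
V(D2) = -t^-4 + t^-3 + t^-1  (w -2, c 10, <D> = A^-2 + A^6 - A^10)
why: 2 classes among 2 diagrams; unequal V(t) rules out equality


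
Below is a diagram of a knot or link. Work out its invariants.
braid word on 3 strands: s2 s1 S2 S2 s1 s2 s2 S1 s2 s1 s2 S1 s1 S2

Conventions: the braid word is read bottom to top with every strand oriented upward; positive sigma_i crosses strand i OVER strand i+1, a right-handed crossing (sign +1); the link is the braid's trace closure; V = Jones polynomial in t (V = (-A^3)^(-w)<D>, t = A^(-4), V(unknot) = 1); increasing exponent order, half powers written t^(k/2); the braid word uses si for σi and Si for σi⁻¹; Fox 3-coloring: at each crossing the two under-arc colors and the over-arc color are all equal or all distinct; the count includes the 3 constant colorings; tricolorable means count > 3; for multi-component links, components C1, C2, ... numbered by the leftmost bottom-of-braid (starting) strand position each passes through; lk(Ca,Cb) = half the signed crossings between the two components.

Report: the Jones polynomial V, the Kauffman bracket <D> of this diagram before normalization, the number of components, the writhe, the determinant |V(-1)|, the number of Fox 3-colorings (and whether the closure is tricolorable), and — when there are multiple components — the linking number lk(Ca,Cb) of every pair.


V(t) = 2t - 2t^2 + 3t^3 - 3t^4 + 2t^5 - 2t^6 + t^7
bracket: A^-16 - 2A^-12 + 2A^-8 - 3A^-4 + 3 - 2A^4 + 2A^8, w = +4
1 component, writhe +4, over 14 crossings
det 15, colorings 9 of 3^14 — tricolorable
observation: the span of V is 6, forcing >= 6 crossings in any diagram


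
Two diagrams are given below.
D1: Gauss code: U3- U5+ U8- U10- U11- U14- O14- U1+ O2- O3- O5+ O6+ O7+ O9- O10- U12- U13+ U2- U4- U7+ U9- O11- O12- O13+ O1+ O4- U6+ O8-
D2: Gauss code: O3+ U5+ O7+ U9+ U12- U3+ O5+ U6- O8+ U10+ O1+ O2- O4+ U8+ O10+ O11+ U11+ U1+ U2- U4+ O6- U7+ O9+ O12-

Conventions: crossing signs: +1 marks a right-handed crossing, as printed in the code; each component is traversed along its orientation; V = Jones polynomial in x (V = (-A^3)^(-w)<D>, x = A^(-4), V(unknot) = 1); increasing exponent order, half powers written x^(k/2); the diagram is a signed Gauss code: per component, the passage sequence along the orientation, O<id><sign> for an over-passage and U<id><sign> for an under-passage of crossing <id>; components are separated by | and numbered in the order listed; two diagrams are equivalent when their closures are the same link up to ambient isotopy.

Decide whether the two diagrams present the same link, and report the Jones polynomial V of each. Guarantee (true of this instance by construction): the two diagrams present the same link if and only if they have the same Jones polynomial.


equivalent: no
V(D1) = 1  (w -4, c 14, <D> = A^-12)
D2 (bracket A^-14 - 2A^-10 + A^-6 - 2A^-2 + 2A^2 + A^10; 12 crossings at w = +6): V = x^2 + 2x^4 - 2x^5 + x^6 - 2x^7 + x^8
why: 2 classes among 2 diagrams; unequal V(x) rules out equality
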